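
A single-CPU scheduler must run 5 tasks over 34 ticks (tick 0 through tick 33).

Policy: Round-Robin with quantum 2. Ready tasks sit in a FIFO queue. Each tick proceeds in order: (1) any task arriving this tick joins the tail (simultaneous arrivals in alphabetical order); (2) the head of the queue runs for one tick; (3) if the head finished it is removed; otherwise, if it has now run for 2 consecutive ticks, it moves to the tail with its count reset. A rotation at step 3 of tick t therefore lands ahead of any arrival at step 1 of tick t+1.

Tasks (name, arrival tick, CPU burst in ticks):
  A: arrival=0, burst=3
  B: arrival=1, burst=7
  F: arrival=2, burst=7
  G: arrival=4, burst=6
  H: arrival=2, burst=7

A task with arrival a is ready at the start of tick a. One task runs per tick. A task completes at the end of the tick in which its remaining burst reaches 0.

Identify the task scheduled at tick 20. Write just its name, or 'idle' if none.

t=0: queue=[A] q_used=0 → run A
t=1: queue=[A,B] q_used=1 → run A
t=2: queue=[B,A,F,H] q_used=0 → run B
t=3: queue=[B,A,F,H] q_used=1 → run B
t=4: queue=[A,F,H,B,G] q_used=0 → run A
t=5: queue=[F,H,B,G] q_used=0 → run F
t=6: queue=[F,H,B,G] q_used=1 → run F
t=7: queue=[H,B,G,F] q_used=0 → run H
t=8: queue=[H,B,G,F] q_used=1 → run H
t=9: queue=[B,G,F,H] q_used=0 → run B
t=10: queue=[B,G,F,H] q_used=1 → run B
t=11: queue=[G,F,H,B] q_used=0 → run G
t=12: queue=[G,F,H,B] q_used=1 → run G
t=13: queue=[F,H,B,G] q_used=0 → run F
t=14: queue=[F,H,B,G] q_used=1 → run F
t=15: queue=[H,B,G,F] q_used=0 → run H
t=16: queue=[H,B,G,F] q_used=1 → run H
t=17: queue=[B,G,F,H] q_used=0 → run B
t=18: queue=[B,G,F,H] q_used=1 → run B
t=19: queue=[G,F,H,B] q_used=0 → run G
t=20: queue=[G,F,H,B] q_used=1 → run G
t=21: queue=[F,H,B,G] q_used=0 → run F
t=22: queue=[F,H,B,G] q_used=1 → run F
t=23: queue=[H,B,G,F] q_used=0 → run H
t=24: queue=[H,B,G,F] q_used=1 → run H
t=25: queue=[B,G,F,H] q_used=0 → run B
t=26: queue=[G,F,H] q_used=0 → run G
t=27: queue=[G,F,H] q_used=1 → run G
t=28: queue=[F,H] q_used=0 → run F
t=29: queue=[H] q_used=0 → run H
t=30: (idle)
t=31: (idle)
t=32: (idle)
t=33: (idle)

running at tick 20 = G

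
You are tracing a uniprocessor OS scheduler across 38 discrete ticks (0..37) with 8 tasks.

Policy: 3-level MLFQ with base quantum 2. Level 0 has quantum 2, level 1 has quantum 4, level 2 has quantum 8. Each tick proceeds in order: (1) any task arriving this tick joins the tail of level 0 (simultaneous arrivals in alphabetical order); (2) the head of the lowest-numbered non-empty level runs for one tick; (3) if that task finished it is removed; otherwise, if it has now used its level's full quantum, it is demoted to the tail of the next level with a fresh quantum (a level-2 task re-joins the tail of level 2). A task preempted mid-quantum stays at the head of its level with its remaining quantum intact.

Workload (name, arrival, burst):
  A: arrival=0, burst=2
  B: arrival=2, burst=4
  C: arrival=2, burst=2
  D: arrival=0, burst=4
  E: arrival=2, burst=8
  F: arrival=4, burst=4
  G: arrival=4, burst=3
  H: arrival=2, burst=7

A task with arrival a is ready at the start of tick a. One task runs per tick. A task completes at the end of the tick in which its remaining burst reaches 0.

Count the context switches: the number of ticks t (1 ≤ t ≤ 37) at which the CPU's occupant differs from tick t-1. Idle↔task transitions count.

context switches = 16

t=0: L0/L1/L2 = AD/-/- → run A
t=1: L0/L1/L2 = AD/-/- → run A
t=2: L0/L1/L2 = DBCEH/-/- → run D
t=3: L0/L1/L2 = DBCEH/-/- → run D
t=4: L0/L1/L2 = BCEHFG/D/- → run B
t=5: L0/L1/L2 = BCEHFG/D/- → run B
t=6: L0/L1/L2 = CEHFG/DB/- → run C
t=7: L0/L1/L2 = CEHFG/DB/- → run C
t=8: L0/L1/L2 = EHFG/DB/- → run E
t=9: L0/L1/L2 = EHFG/DB/- → run E
t=10: L0/L1/L2 = HFG/DBE/- → run H
t=11: L0/L1/L2 = HFG/DBE/- → run H
t=12: L0/L1/L2 = FG/DBEH/- → run F
t=13: L0/L1/L2 = FG/DBEH/- → run F
t=14: L0/L1/L2 = G/DBEHF/- → run G
t=15: L0/L1/L2 = G/DBEHF/- → run G
t=16: L0/L1/L2 = -/DBEHFG/- → run D
t=17: L0/L1/L2 = -/DBEHFG/- → run D
t=18: L0/L1/L2 = -/BEHFG/- → run B
t=19: L0/L1/L2 = -/BEHFG/- → run B
t=20: L0/L1/L2 = -/EHFG/- → run E
t=21: L0/L1/L2 = -/EHFG/- → run E
t=22: L0/L1/L2 = -/EHFG/- → run E
t=23: L0/L1/L2 = -/EHFG/- → run E
t=24: L0/L1/L2 = -/HFG/E → run H
t=25: L0/L1/L2 = -/HFG/E → run H
t=26: L0/L1/L2 = -/HFG/E → run H
t=27: L0/L1/L2 = -/HFG/E → run H
t=28: L0/L1/L2 = -/FG/EH → run F
t=29: L0/L1/L2 = -/FG/EH → run F
t=30: L0/L1/L2 = -/G/EH → run G
t=31: L0/L1/L2 = -/-/EH → run E
t=32: L0/L1/L2 = -/-/EH → run E
t=33: L0/L1/L2 = -/-/H → run H
t=34: (idle)
t=35: (idle)
t=36: (idle)
t=37: (idle)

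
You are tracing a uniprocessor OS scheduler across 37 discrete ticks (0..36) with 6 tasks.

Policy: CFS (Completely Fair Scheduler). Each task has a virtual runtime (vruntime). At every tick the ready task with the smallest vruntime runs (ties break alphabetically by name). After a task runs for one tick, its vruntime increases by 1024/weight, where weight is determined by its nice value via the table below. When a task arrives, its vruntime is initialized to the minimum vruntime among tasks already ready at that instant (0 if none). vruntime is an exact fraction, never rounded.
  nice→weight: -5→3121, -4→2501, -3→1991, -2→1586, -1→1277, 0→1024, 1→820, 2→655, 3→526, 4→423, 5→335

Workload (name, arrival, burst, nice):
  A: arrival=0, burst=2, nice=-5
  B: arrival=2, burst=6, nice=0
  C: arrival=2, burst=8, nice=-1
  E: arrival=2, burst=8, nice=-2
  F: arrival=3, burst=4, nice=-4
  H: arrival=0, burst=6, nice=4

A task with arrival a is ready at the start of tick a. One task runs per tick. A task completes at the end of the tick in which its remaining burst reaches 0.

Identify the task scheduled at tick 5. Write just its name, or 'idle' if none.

t=0: vr[A=0 H=0] → run A
t=1: vr[A=1024/3121 H=0] → run H
t=2: vr[A=1024/3121 B=1024/3121 C=1024/3121 E=1024/3121 H=1024/423] → run A
t=3: vr[B=1024/3121 C=1024/3121 E=1024/3121 F=1024/3121 H=1024/423] → run B
t=4: vr[B=4145/3121 C=1024/3121 E=1024/3121 F=1024/3121 H=1024/423] → run C
t=5: vr[B=4145/3121 C=4503552/3985517 E=1024/3121 F=1024/3121 H=1024/423] → run E
t=6: vr[B=4145/3121 C=4503552/3985517 E=2409984/2474953 F=1024/3121 H=1024/423] → run F
t=7: vr[B=4145/3121 C=4503552/3985517 E=2409984/2474953 F=5756928/7805621 H=1024/423] → run F
t=8: vr[B=4145/3121 C=4503552/3985517 E=2409984/2474953 F=8952832/7805621 H=1024/423] → run E
t=9: vr[B=4145/3121 C=4503552/3985517 E=4007936/2474953 F=8952832/7805621 H=1024/423] → run C
t=10: vr[B=4145/3121 C=7699456/3985517 E=4007936/2474953 F=8952832/7805621 H=1024/423] → run F
t=11: vr[B=4145/3121 C=7699456/3985517 E=4007936/2474953 F=12148736/7805621 H=1024/423] → run B
t=12: vr[B=7266/3121 C=7699456/3985517 E=4007936/2474953 F=12148736/7805621 H=1024/423] → run F
t=13: vr[B=7266/3121 C=7699456/3985517 E=4007936/2474953 H=1024/423] → run E
t=14: vr[B=7266/3121 C=7699456/3985517 E=5605888/2474953 H=1024/423] → run C
t=15: vr[B=7266/3121 C=10895360/3985517 E=5605888/2474953 H=1024/423] → run E
t=16: vr[B=7266/3121 C=10895360/3985517 E=7203840/2474953 H=1024/423] → run B
t=17: vr[B=10387/3121 C=10895360/3985517 E=7203840/2474953 H=1024/423] → run H
t=18: vr[B=10387/3121 C=10895360/3985517 E=7203840/2474953 H=2048/423] → run C
t=19: vr[B=10387/3121 C=14091264/3985517 E=7203840/2474953 H=2048/423] → run E
t=20: vr[B=10387/3121 C=14091264/3985517 E=8801792/2474953 H=2048/423] → run B
t=21: vr[B=13508/3121 C=14091264/3985517 E=8801792/2474953 H=2048/423] → run C
t=22: vr[B=13508/3121 C=17287168/3985517 E=8801792/2474953 H=2048/423] → run E
t=23: vr[B=13508/3121 C=17287168/3985517 E=10399744/2474953 H=2048/423] → run E
t=24: vr[B=13508/3121 C=17287168/3985517 E=11997696/2474953 H=2048/423] → run B
t=25: vr[B=16629/3121 C=17287168/3985517 E=11997696/2474953 H=2048/423] → run C
t=26: vr[B=16629/3121 C=20483072/3985517 E=11997696/2474953 H=2048/423] → run H
t=27: vr[B=16629/3121 C=20483072/3985517 E=11997696/2474953 H=1024/141] → run E
t=28: vr[B=16629/3121 C=20483072/3985517 H=1024/141] → run C
t=29: vr[B=16629/3121 C=23678976/3985517 H=1024/141] → run B
t=30: vr[C=23678976/3985517 H=1024/141] → run C
t=31: vr[H=1024/141] → run H
t=32: vr[H=4096/423] → run H
t=33: vr[H=5120/423] → run H
t=34: (idle)
t=35: (idle)
t=36: (idle)

running at tick 5 = E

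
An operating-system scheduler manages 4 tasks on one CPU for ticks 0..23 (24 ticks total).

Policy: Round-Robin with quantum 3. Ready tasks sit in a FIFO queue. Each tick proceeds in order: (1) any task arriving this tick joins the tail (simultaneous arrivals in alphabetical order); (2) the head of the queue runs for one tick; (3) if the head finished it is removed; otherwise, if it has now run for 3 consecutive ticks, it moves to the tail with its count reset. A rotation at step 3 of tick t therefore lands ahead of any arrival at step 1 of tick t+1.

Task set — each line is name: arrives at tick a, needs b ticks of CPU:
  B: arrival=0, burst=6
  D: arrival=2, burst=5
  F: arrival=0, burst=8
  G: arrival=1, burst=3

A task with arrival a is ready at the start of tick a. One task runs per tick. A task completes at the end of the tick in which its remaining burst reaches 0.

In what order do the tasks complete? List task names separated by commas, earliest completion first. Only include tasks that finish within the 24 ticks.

t=0: queue=[B,F] q_used=0 → run B
t=1: queue=[B,F,G] q_used=1 → run B
t=2: queue=[B,F,G,D] q_used=2 → run B
t=3: queue=[F,G,D,B] q_used=0 → run F
t=4: queue=[F,G,D,B] q_used=1 → run F
t=5: queue=[F,G,D,B] q_used=2 → run F
t=6: queue=[G,D,B,F] q_used=0 → run G
t=7: queue=[G,D,B,F] q_used=1 → run G
t=8: queue=[G,D,B,F] q_used=2 → run G
t=9: queue=[D,B,F] q_used=0 → run D
t=10: queue=[D,B,F] q_used=1 → run D
t=11: queue=[D,B,F] q_used=2 → run D
t=12: queue=[B,F,D] q_used=0 → run B
t=13: queue=[B,F,D] q_used=1 → run B
t=14: queue=[B,F,D] q_used=2 → run B
t=15: queue=[F,D] q_used=0 → run F
t=16: queue=[F,D] q_used=1 → run F
t=17: queue=[F,D] q_used=2 → run F
t=18: queue=[D,F] q_used=0 → run D
t=19: queue=[D,F] q_used=1 → run D
t=20: queue=[F] q_used=0 → run F
t=21: queue=[F] q_used=1 → run F
t=22: (idle)
t=23: (idle)

completion order = G, B, D, F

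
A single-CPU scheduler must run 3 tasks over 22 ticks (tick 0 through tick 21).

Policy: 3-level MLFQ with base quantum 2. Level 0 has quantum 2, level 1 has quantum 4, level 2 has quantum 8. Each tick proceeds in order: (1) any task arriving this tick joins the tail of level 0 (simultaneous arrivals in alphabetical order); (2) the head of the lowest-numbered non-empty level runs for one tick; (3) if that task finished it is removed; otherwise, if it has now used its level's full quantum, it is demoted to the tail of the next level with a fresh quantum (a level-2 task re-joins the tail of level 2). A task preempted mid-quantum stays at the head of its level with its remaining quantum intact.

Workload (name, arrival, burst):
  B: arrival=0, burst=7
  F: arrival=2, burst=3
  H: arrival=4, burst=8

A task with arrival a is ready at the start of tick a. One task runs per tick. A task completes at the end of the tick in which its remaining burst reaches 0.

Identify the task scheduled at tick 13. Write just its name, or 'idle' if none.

t=0: L0/L1/L2 = B/-/- → run B
t=1: L0/L1/L2 = B/-/- → run B
t=2: L0/L1/L2 = F/B/- → run F
t=3: L0/L1/L2 = F/B/- → run F
t=4: L0/L1/L2 = H/BF/- → run H
t=5: L0/L1/L2 = H/BF/- → run H
t=6: L0/L1/L2 = -/BFH/- → run B
t=7: L0/L1/L2 = -/BFH/- → run B
t=8: L0/L1/L2 = -/BFH/- → run B
t=9: L0/L1/L2 = -/BFH/- → run B
t=10: L0/L1/L2 = -/FH/B → run F
t=11: L0/L1/L2 = -/H/B → run H
t=12: L0/L1/L2 = -/H/B → run H
t=13: L0/L1/L2 = -/H/B → run H
t=14: L0/L1/L2 = -/H/B → run H
t=15: L0/L1/L2 = -/-/BH → run B
t=16: L0/L1/L2 = -/-/H → run H
t=17: L0/L1/L2 = -/-/H → run H
t=18: (idle)
t=19: (idle)
t=20: (idle)
t=21: (idle)

running at tick 13 = H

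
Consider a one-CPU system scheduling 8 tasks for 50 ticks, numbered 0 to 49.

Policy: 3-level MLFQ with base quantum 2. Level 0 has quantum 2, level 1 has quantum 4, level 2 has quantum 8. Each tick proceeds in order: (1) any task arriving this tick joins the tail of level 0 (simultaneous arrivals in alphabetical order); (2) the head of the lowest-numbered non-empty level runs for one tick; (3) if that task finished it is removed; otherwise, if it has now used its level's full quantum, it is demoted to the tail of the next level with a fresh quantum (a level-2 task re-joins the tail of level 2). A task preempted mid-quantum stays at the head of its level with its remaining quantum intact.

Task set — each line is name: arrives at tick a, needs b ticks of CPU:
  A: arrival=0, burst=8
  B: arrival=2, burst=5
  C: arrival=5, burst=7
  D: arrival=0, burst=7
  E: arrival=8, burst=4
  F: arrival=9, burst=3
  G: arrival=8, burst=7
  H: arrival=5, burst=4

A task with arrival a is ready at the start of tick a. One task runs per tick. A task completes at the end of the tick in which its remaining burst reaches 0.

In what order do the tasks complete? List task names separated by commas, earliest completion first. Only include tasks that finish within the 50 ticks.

completion order = B, H, E, F, A, D, C, G

t=0: L0/L1/L2 = AD/-/- → run A
t=1: L0/L1/L2 = AD/-/- → run A
t=2: L0/L1/L2 = DB/A/- → run D
t=3: L0/L1/L2 = DB/A/- → run D
t=4: L0/L1/L2 = B/AD/- → run B
t=5: L0/L1/L2 = BCH/AD/- → run B
t=6: L0/L1/L2 = CH/ADB/- → run C
t=7: L0/L1/L2 = CH/ADB/- → run C
t=8: L0/L1/L2 = HEG/ADBC/- → run H
t=9: L0/L1/L2 = HEGF/ADBC/- → run H
t=10: L0/L1/L2 = EGF/ADBCH/- → run E
t=11: L0/L1/L2 = EGF/ADBCH/- → run E
t=12: L0/L1/L2 = GF/ADBCHE/- → run G
t=13: L0/L1/L2 = GF/ADBCHE/- → run G
t=14: L0/L1/L2 = F/ADBCHEG/- → run F
t=15: L0/L1/L2 = F/ADBCHEG/- → run F
t=16: L0/L1/L2 = -/ADBCHEGF/- → run A
t=17: L0/L1/L2 = -/ADBCHEGF/- → run A
t=18: L0/L1/L2 = -/ADBCHEGF/- → run A
t=19: L0/L1/L2 = -/ADBCHEGF/- → run A
t=20: L0/L1/L2 = -/DBCHEGF/A → run D
t=21: L0/L1/L2 = -/DBCHEGF/A → run D
t=22: L0/L1/L2 = -/DBCHEGF/A → run D
t=23: L0/L1/L2 = -/DBCHEGF/A → run D
t=24: L0/L1/L2 = -/BCHEGF/AD → run B
t=25: L0/L1/L2 = -/BCHEGF/AD → run B
t=26: L0/L1/L2 = -/BCHEGF/AD → run B
t=27: L0/L1/L2 = -/CHEGF/AD → run C
t=28: L0/L1/L2 = -/CHEGF/AD → run C
t=29: L0/L1/L2 = -/CHEGF/AD → run C
t=30: L0/L1/L2 = -/CHEGF/AD → run C
t=31: L0/L1/L2 = -/HEGF/ADC → run H
t=32: L0/L1/L2 = -/HEGF/ADC → run H
t=33: L0/L1/L2 = -/EGF/ADC → run E
t=34: L0/L1/L2 = -/EGF/ADC → run E
t=35: L0/L1/L2 = -/GF/ADC → run G
t=36: L0/L1/L2 = -/GF/ADC → run G
t=37: L0/L1/L2 = -/GF/ADC → run G
t=38: L0/L1/L2 = -/GF/ADC → run G
t=39: L0/L1/L2 = -/F/ADCG → run F
t=40: L0/L1/L2 = -/-/ADCG → run A
t=41: L0/L1/L2 = -/-/ADCG → run A
t=42: L0/L1/L2 = -/-/DCG → run D
t=43: L0/L1/L2 = -/-/CG → run C
t=44: L0/L1/L2 = -/-/G → run G
t=45: (idle)
t=46: (idle)
t=47: (idle)
t=48: (idle)
t=49: (idle)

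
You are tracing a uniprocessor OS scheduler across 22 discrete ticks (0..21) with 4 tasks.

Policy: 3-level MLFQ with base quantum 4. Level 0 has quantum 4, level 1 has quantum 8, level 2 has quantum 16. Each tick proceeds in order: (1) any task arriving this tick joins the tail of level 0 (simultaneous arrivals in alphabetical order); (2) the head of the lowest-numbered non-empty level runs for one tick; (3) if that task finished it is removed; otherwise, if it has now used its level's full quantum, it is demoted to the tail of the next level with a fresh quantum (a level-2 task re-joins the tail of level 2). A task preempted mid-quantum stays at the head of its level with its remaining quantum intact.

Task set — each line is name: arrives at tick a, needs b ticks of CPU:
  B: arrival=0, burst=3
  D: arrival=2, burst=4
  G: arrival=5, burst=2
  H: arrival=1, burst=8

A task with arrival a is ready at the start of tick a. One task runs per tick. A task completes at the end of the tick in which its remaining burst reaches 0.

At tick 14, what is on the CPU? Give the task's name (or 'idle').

running at tick 14 = H

t=0: L0/L1/L2 = B/-/- → run B
t=1: L0/L1/L2 = BH/-/- → run B
t=2: L0/L1/L2 = BHD/-/- → run B
t=3: L0/L1/L2 = HD/-/- → run H
t=4: L0/L1/L2 = HD/-/- → run H
t=5: L0/L1/L2 = HDG/-/- → run H
t=6: L0/L1/L2 = HDG/-/- → run H
t=7: L0/L1/L2 = DG/H/- → run D
t=8: L0/L1/L2 = DG/H/- → run D
t=9: L0/L1/L2 = DG/H/- → run D
t=10: L0/L1/L2 = DG/H/- → run D
t=11: L0/L1/L2 = G/H/- → run G
t=12: L0/L1/L2 = G/H/- → run G
t=13: L0/L1/L2 = -/H/- → run H
t=14: L0/L1/L2 = -/H/- → run H
t=15: L0/L1/L2 = -/H/- → run H
t=16: L0/L1/L2 = -/H/- → run H
t=17: (idle)
t=18: (idle)
t=19: (idle)
t=20: (idle)
t=21: (idle)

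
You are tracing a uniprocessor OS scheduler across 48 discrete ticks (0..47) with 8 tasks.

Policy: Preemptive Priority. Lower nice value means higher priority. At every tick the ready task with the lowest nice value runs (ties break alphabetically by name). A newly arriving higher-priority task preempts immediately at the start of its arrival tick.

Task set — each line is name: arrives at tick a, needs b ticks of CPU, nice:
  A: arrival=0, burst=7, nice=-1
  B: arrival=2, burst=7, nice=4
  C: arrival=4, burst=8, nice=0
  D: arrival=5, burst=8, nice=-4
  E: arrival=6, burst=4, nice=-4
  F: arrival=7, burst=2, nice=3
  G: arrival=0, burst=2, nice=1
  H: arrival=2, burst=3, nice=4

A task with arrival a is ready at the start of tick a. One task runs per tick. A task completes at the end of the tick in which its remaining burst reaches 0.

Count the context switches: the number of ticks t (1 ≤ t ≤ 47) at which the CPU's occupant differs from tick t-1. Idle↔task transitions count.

t=0: ready={A,G} → run A
t=1: ready={A,G} → run A
t=2: ready={A,B,G,H} → run A
t=3: ready={A,B,G,H} → run A
t=4: ready={A,B,C,G,H} → run A
t=5: ready={A,B,C,D,G,H} → run D
t=6: ready={A,B,C,D,E,G,H} → run D
t=7: ready={A,B,C,D,E,F,G,H} → run D
t=8: ready={A,B,C,D,E,F,G,H} → run D
t=9: ready={A,B,C,D,E,F,G,H} → run D
t=10: ready={A,B,C,D,E,F,G,H} → run D
t=11: ready={A,B,C,D,E,F,G,H} → run D
t=12: ready={A,B,C,D,E,F,G,H} → run D
t=13: ready={A,B,C,E,F,G,H} → run E
t=14: ready={A,B,C,E,F,G,H} → run E
t=15: ready={A,B,C,E,F,G,H} → run E
t=16: ready={A,B,C,E,F,G,H} → run E
t=17: ready={A,B,C,F,G,H} → run A
t=18: ready={A,B,C,F,G,H} → run A
t=19: ready={B,C,F,G,H} → run C
t=20: ready={B,C,F,G,H} → run C
t=21: ready={B,C,F,G,H} → run C
t=22: ready={B,C,F,G,H} → run C
t=23: ready={B,C,F,G,H} → run C
t=24: ready={B,C,F,G,H} → run C
t=25: ready={B,C,F,G,H} → run C
t=26: ready={B,C,F,G,H} → run C
t=27: ready={B,F,G,H} → run G
t=28: ready={B,F,G,H} → run G
t=29: ready={B,F,H} → run F
t=30: ready={B,F,H} → run F
t=31: ready={B,H} → run B
t=32: ready={B,H} → run B
t=33: ready={B,H} → run B
t=34: ready={B,H} → run B
t=35: ready={B,H} → run B
t=36: ready={B,H} → run B
t=37: ready={B,H} → run B
t=38: ready={H} → run H
t=39: ready={H} → run H
t=40: ready={H} → run H
t=41: (idle)
t=42: (idle)
t=43: (idle)
t=44: (idle)
t=45: (idle)
t=46: (idle)
t=47: (idle)

context switches = 9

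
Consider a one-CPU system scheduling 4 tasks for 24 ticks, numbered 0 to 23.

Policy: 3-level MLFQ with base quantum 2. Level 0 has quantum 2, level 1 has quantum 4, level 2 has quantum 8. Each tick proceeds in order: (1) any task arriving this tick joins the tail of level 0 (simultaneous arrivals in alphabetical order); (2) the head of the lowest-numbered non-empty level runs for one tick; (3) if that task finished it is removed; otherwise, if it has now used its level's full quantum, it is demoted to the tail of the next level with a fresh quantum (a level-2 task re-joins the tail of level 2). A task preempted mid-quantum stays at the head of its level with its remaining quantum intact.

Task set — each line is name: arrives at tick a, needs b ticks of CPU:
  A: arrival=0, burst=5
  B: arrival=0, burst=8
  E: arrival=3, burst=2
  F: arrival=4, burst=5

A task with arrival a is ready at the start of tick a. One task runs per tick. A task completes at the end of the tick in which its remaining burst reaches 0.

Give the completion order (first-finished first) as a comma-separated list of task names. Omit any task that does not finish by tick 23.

t=0: L0/L1/L2 = AB/-/- → run A
t=1: L0/L1/L2 = AB/-/- → run A
t=2: L0/L1/L2 = B/A/- → run B
t=3: L0/L1/L2 = BE/A/- → run B
t=4: L0/L1/L2 = EF/AB/- → run E
t=5: L0/L1/L2 = EF/AB/- → run E
t=6: L0/L1/L2 = F/AB/- → run F
t=7: L0/L1/L2 = F/AB/- → run F
t=8: L0/L1/L2 = -/ABF/- → run A
t=9: L0/L1/L2 = -/ABF/- → run A
t=10: L0/L1/L2 = -/ABF/- → run A
t=11: L0/L1/L2 = -/BF/- → run B
t=12: L0/L1/L2 = -/BF/- → run B
t=13: L0/L1/L2 = -/BF/- → run B
t=14: L0/L1/L2 = -/BF/- → run B
t=15: L0/L1/L2 = -/F/B → run F
t=16: L0/L1/L2 = -/F/B → run F
t=17: L0/L1/L2 = -/F/B → run F
t=18: L0/L1/L2 = -/-/B → run B
t=19: L0/L1/L2 = -/-/B → run B
t=20: (idle)
t=21: (idle)
t=22: (idle)
t=23: (idle)

completion order = E, A, F, B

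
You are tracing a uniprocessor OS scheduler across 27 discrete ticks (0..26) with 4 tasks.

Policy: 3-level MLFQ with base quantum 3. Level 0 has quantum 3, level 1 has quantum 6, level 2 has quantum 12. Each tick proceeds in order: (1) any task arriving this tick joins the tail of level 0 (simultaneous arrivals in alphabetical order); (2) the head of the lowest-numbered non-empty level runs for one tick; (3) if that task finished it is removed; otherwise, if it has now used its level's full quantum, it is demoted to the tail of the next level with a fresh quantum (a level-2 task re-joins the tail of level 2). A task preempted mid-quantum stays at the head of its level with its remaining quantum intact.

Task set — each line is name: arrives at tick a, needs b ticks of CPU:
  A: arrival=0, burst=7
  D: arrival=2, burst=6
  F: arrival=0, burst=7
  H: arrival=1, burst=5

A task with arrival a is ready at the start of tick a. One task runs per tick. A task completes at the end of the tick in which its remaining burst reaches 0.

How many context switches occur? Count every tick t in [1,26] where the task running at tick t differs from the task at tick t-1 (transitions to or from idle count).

context switches = 8

t=0: L0/L1/L2 = AF/-/- → run A
t=1: L0/L1/L2 = AFH/-/- → run A
t=2: L0/L1/L2 = AFHD/-/- → run A
t=3: L0/L1/L2 = FHD/A/- → run F
t=4: L0/L1/L2 = FHD/A/- → run F
t=5: L0/L1/L2 = FHD/A/- → run F
t=6: L0/L1/L2 = HD/AF/- → run H
t=7: L0/L1/L2 = HD/AF/- → run H
t=8: L0/L1/L2 = HD/AF/- → run H
t=9: L0/L1/L2 = D/AFH/- → run D
t=10: L0/L1/L2 = D/AFH/- → run D
t=11: L0/L1/L2 = D/AFH/- → run D
t=12: L0/L1/L2 = -/AFHD/- → run A
t=13: L0/L1/L2 = -/AFHD/- → run A
t=14: L0/L1/L2 = -/AFHD/- → run A
t=15: L0/L1/L2 = -/AFHD/- → run A
t=16: L0/L1/L2 = -/FHD/- → run F
t=17: L0/L1/L2 = -/FHD/- → run F
t=18: L0/L1/L2 = -/FHD/- → run F
t=19: L0/L1/L2 = -/FHD/- → run F
t=20: L0/L1/L2 = -/HD/- → run H
t=21: L0/L1/L2 = -/HD/- → run H
t=22: L0/L1/L2 = -/D/- → run D
t=23: L0/L1/L2 = -/D/- → run D
t=24: L0/L1/L2 = -/D/- → run D
t=25: (idle)
t=26: (idle)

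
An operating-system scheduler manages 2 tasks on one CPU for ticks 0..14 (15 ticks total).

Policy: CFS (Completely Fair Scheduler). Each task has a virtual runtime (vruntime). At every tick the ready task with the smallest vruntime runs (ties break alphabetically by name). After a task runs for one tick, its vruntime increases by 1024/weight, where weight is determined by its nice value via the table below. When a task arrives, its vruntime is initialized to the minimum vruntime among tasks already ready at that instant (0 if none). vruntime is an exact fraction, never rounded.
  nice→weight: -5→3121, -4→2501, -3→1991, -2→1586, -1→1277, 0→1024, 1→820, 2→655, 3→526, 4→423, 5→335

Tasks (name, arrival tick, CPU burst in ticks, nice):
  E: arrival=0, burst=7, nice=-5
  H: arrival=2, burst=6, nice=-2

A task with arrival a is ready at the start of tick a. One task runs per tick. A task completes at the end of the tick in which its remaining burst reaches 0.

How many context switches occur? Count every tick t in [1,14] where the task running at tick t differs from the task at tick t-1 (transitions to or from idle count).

t=0: vr[E=0] → run E
t=1: vr[E=1024/3121] → run E
t=2: vr[E=2048/3121 H=2048/3121] → run E
t=3: vr[E=3072/3121 H=2048/3121] → run H
t=4: vr[E=3072/3121 H=3222016/2474953] → run E
t=5: vr[E=4096/3121 H=3222016/2474953] → run H
t=6: vr[E=4096/3121 H=4819968/2474953] → run E
t=7: vr[E=5120/3121 H=4819968/2474953] → run E
t=8: vr[E=6144/3121 H=4819968/2474953] → run H
t=9: vr[E=6144/3121 H=6417920/2474953] → run E
t=10: vr[H=6417920/2474953] → run H
t=11: vr[H=8015872/2474953] → run H
t=12: vr[H=9613824/2474953] → run H
t=13: (idle)
t=14: (idle)

context switches = 8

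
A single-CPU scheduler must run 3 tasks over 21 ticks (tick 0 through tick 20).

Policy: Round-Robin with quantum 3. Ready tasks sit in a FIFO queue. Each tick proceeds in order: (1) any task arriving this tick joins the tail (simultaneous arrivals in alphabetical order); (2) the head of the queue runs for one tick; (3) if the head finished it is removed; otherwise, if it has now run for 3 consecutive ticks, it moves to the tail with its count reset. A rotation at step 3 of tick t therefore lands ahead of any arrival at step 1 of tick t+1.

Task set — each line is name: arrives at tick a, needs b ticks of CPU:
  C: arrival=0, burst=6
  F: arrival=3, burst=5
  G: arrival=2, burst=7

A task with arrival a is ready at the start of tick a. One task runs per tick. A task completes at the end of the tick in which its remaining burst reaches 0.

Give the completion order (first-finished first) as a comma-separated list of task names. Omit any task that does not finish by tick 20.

completion order = C, F, G

t=0: queue=[C] q_used=0 → run C
t=1: queue=[C] q_used=1 → run C
t=2: queue=[C,G] q_used=2 → run C
t=3: queue=[G,C,F] q_used=0 → run G
t=4: queue=[G,C,F] q_used=1 → run G
t=5: queue=[G,C,F] q_used=2 → run G
t=6: queue=[C,F,G] q_used=0 → run C
t=7: queue=[C,F,G] q_used=1 → run C
t=8: queue=[C,F,G] q_used=2 → run C
t=9: queue=[F,G] q_used=0 → run F
t=10: queue=[F,G] q_used=1 → run F
t=11: queue=[F,G] q_used=2 → run F
t=12: queue=[G,F] q_used=0 → run G
t=13: queue=[G,F] q_used=1 → run G
t=14: queue=[G,F] q_used=2 → run G
t=15: queue=[F,G] q_used=0 → run F
t=16: queue=[F,G] q_used=1 → run F
t=17: queue=[G] q_used=0 → run G
t=18: (idle)
t=19: (idle)
t=20: (idle)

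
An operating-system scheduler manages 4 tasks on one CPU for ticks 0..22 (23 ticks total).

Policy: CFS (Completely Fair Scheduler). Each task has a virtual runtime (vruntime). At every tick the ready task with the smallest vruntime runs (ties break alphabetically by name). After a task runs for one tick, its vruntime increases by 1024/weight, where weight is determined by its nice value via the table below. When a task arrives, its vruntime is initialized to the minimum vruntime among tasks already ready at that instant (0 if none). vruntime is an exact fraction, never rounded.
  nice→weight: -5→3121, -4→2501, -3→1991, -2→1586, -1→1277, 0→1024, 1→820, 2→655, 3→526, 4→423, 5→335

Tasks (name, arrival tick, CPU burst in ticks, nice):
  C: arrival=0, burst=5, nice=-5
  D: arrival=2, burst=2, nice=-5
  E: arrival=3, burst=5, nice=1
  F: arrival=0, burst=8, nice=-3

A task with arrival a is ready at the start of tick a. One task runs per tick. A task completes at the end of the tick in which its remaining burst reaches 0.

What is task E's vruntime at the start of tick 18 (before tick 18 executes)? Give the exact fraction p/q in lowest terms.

vruntime(E, start of tick 18) = 2606848/639805

t=0: vr[C=0 F=0] → run C
t=1: vr[C=1024/3121 F=0] → run F
t=2: vr[C=1024/3121 D=1024/3121 F=1024/1991] → run C
t=3: vr[C=2048/3121 D=1024/3121 E=1024/3121 F=1024/1991] → run D
t=4: vr[C=2048/3121 D=2048/3121 E=1024/3121 F=1024/1991] → run E
t=5: vr[C=2048/3121 D=2048/3121 E=1008896/639805 F=1024/1991] → run F
t=6: vr[C=2048/3121 D=2048/3121 E=1008896/639805 F=2048/1991] → run C
t=7: vr[C=3072/3121 D=2048/3121 E=1008896/639805 F=2048/1991] → run D
t=8: vr[C=3072/3121 E=1008896/639805 F=2048/1991] → run C
t=9: vr[C=4096/3121 E=1008896/639805 F=2048/1991] → run F
t=10: vr[C=4096/3121 E=1008896/639805 F=3072/1991] → run C
t=11: vr[E=1008896/639805 F=3072/1991] → run F
t=12: vr[E=1008896/639805 F=4096/1991] → run E
t=13: vr[E=1807872/639805 F=4096/1991] → run F
t=14: vr[E=1807872/639805 F=5120/1991] → run F
t=15: vr[E=1807872/639805 F=6144/1991] → run E
t=16: vr[E=2606848/639805 F=6144/1991] → run F
t=17: vr[E=2606848/639805 F=7168/1991] → run F
t=18: vr[E=2606848/639805] → run E
t=19: vr[E=3405824/639805] → run E
t=20: (idle)
t=21: (idle)
t=22: (idle)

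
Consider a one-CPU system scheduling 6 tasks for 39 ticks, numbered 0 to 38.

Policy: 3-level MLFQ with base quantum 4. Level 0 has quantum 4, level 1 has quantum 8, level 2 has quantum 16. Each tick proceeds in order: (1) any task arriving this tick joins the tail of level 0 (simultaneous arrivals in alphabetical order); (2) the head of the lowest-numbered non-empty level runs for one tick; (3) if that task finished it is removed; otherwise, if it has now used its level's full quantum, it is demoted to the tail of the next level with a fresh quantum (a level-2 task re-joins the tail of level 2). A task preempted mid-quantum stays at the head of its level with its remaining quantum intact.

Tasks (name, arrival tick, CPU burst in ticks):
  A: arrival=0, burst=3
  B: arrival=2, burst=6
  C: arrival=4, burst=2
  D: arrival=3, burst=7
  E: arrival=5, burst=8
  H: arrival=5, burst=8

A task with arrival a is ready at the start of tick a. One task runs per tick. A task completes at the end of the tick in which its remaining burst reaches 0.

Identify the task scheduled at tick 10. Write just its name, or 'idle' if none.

running at tick 10 = D

t=0: L0/L1/L2 = A/-/- → run A
t=1: L0/L1/L2 = A/-/- → run A
t=2: L0/L1/L2 = AB/-/- → run A
t=3: L0/L1/L2 = BD/-/- → run B
t=4: L0/L1/L2 = BDC/-/- → run B
t=5: L0/L1/L2 = BDCEH/-/- → run B
t=6: L0/L1/L2 = BDCEH/-/- → run B
t=7: L0/L1/L2 = DCEH/B/- → run D
t=8: L0/L1/L2 = DCEH/B/- → run D
t=9: L0/L1/L2 = DCEH/B/- → run D
t=10: L0/L1/L2 = DCEH/B/- → run D
t=11: L0/L1/L2 = CEH/BD/- → run C
t=12: L0/L1/L2 = CEH/BD/- → run C
t=13: L0/L1/L2 = EH/BD/- → run E
t=14: L0/L1/L2 = EH/BD/- → run E
t=15: L0/L1/L2 = EH/BD/- → run E
t=16: L0/L1/L2 = EH/BD/- → run E
t=17: L0/L1/L2 = H/BDE/- → run H
t=18: L0/L1/L2 = H/BDE/- → run H
t=19: L0/L1/L2 = H/BDE/- → run H
t=20: L0/L1/L2 = H/BDE/- → run H
t=21: L0/L1/L2 = -/BDEH/- → run B
t=22: L0/L1/L2 = -/BDEH/- → run B
t=23: L0/L1/L2 = -/DEH/- → run D
t=24: L0/L1/L2 = -/DEH/- → run D
t=25: L0/L1/L2 = -/DEH/- → run D
t=26: L0/L1/L2 = -/EH/- → run E
t=27: L0/L1/L2 = -/EH/- → run E
t=28: L0/L1/L2 = -/EH/- → run E
t=29: L0/L1/L2 = -/EH/- → run E
t=30: L0/L1/L2 = -/H/- → run H
t=31: L0/L1/L2 = -/H/- → run H
t=32: L0/L1/L2 = -/H/- → run H
t=33: L0/L1/L2 = -/H/- → run H
t=34: (idle)
t=35: (idle)
t=36: (idle)
t=37: (idle)
t=38: (idle)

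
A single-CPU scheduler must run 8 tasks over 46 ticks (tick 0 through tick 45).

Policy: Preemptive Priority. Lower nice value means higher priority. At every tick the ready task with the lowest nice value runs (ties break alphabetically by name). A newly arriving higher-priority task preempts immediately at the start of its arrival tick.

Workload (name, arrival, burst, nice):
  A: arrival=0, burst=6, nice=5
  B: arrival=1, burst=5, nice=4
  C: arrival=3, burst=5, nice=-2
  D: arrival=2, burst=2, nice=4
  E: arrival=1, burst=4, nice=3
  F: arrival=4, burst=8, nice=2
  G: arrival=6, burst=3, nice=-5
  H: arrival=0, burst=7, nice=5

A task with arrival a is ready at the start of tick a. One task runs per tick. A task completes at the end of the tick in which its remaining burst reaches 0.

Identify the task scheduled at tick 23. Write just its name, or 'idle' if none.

running at tick 23 = B

t=0: ready={A,H} → run A
t=1: ready={A,B,E,H} → run E
t=2: ready={A,B,D,E,H} → run E
t=3: ready={A,B,C,D,E,H} → run C
t=4: ready={A,B,C,D,E,F,H} → run C
t=5: ready={A,B,C,D,E,F,H} → run C
t=6: ready={A,B,C,D,E,F,G,H} → run G
t=7: ready={A,B,C,D,E,F,G,H} → run G
t=8: ready={A,B,C,D,E,F,G,H} → run G
t=9: ready={A,B,C,D,E,F,H} → run C
t=10: ready={A,B,C,D,E,F,H} → run C
t=11: ready={A,B,D,E,F,H} → run F
t=12: ready={A,B,D,E,F,H} → run F
t=13: ready={A,B,D,E,F,H} → run F
t=14: ready={A,B,D,E,F,H} → run F
t=15: ready={A,B,D,E,F,H} → run F
t=16: ready={A,B,D,E,F,H} → run F
t=17: ready={A,B,D,E,F,H} → run F
t=18: ready={A,B,D,E,F,H} → run F
t=19: ready={A,B,D,E,H} → run E
t=20: ready={A,B,D,E,H} → run E
t=21: ready={A,B,D,H} → run B
t=22: ready={A,B,D,H} → run B
t=23: ready={A,B,D,H} → run B
t=24: ready={A,B,D,H} → run B
t=25: ready={A,B,D,H} → run B
t=26: ready={A,D,H} → run D
t=27: ready={A,D,H} → run D
t=28: ready={A,H} → run A
t=29: ready={A,H} → run A
t=30: ready={A,H} → run A
t=31: ready={A,H} → run A
t=32: ready={A,H} → run A
t=33: ready={H} → run H
t=34: ready={H} → run H
t=35: ready={H} → run H
t=36: ready={H} → run H
t=37: ready={H} → run H
t=38: ready={H} → run H
t=39: ready={H} → run H
t=40: (idle)
t=41: (idle)
t=42: (idle)
t=43: (idle)
t=44: (idle)
t=45: (idle)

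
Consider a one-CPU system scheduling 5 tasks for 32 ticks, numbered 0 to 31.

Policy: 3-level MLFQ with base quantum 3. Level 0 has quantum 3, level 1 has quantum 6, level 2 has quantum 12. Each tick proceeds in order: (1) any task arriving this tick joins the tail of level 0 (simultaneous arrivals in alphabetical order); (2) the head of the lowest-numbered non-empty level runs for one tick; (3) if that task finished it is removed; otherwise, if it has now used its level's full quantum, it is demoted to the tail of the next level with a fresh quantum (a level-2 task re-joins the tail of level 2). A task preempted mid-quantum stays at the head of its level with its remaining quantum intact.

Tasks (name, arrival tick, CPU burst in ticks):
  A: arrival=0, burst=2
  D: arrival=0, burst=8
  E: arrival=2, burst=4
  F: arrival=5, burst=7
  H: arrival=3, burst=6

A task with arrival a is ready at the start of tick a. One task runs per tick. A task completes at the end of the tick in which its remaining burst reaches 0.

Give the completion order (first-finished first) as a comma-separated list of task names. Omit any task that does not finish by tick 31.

t=0: L0/L1/L2 = AD/-/- → run A
t=1: L0/L1/L2 = AD/-/- → run A
t=2: L0/L1/L2 = DE/-/- → run D
t=3: L0/L1/L2 = DEH/-/- → run D
t=4: L0/L1/L2 = DEH/-/- → run D
t=5: L0/L1/L2 = EHF/D/- → run E
t=6: L0/L1/L2 = EHF/D/- → run E
t=7: L0/L1/L2 = EHF/D/- → run E
t=8: L0/L1/L2 = HF/DE/- → run H
t=9: L0/L1/L2 = HF/DE/- → run H
t=10: L0/L1/L2 = HF/DE/- → run H
t=11: L0/L1/L2 = F/DEH/- → run F
t=12: L0/L1/L2 = F/DEH/- → run F
t=13: L0/L1/L2 = F/DEH/- → run F
t=14: L0/L1/L2 = -/DEHF/- → run D
t=15: L0/L1/L2 = -/DEHF/- → run D
t=16: L0/L1/L2 = -/DEHF/- → run D
t=17: L0/L1/L2 = -/DEHF/- → run D
t=18: L0/L1/L2 = -/DEHF/- → run D
t=19: L0/L1/L2 = -/EHF/- → run E
t=20: L0/L1/L2 = -/HF/- → run H
t=21: L0/L1/L2 = -/HF/- → run H
t=22: L0/L1/L2 = -/HF/- → run H
t=23: L0/L1/L2 = -/F/- → run F
t=24: L0/L1/L2 = -/F/- → run F
t=25: L0/L1/L2 = -/F/- → run F
t=26: L0/L1/L2 = -/F/- → run F
t=27: (idle)
t=28: (idle)
t=29: (idle)
t=30: (idle)
t=31: (idle)

completion order = A, D, E, H, F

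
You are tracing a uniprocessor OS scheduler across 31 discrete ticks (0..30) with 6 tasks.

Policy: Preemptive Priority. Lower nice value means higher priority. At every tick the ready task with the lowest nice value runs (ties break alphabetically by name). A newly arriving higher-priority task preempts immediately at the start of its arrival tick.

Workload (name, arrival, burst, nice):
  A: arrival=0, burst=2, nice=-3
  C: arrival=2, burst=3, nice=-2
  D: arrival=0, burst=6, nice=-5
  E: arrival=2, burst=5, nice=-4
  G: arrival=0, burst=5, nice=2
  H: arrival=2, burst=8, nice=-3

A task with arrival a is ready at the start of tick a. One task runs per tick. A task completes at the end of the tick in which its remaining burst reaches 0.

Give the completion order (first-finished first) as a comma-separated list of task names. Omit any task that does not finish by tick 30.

completion order = D, E, A, H, C, G

t=0: ready={A,D,G} → run D
t=1: ready={A,D,G} → run D
t=2: ready={A,C,D,E,G,H} → run D
t=3: ready={A,C,D,E,G,H} → run D
t=4: ready={A,C,D,E,G,H} → run D
t=5: ready={A,C,D,E,G,H} → run D
t=6: ready={A,C,E,G,H} → run E
t=7: ready={A,C,E,G,H} → run E
t=8: ready={A,C,E,G,H} → run E
t=9: ready={A,C,E,G,H} → run E
t=10: ready={A,C,E,G,H} → run E
t=11: ready={A,C,G,H} → run A
t=12: ready={A,C,G,H} → run A
t=13: ready={C,G,H} → run H
t=14: ready={C,G,H} → run H
t=15: ready={C,G,H} → run H
t=16: ready={C,G,H} → run H
t=17: ready={C,G,H} → run H
t=18: ready={C,G,H} → run H
t=19: ready={C,G,H} → run H
t=20: ready={C,G,H} → run H
t=21: ready={C,G} → run C
t=22: ready={C,G} → run C
t=23: ready={C,G} → run C
t=24: ready={G} → run G
t=25: ready={G} → run G
t=26: ready={G} → run G
t=27: ready={G} → run G
t=28: ready={G} → run G
t=29: (idle)
t=30: (idle)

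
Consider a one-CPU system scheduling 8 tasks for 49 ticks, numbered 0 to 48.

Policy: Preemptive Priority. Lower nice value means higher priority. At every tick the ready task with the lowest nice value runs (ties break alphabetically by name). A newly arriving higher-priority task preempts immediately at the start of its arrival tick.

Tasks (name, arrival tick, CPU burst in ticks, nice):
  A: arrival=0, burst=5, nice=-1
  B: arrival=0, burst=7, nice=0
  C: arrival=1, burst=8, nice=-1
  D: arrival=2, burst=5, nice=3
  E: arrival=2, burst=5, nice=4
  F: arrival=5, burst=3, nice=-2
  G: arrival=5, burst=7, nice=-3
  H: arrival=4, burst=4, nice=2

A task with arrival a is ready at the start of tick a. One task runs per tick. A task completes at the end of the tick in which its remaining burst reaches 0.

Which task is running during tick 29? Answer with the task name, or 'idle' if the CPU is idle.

t=0: ready={A,B} → run A
t=1: ready={A,B,C} → run A
t=2: ready={A,B,C,D,E} → run A
t=3: ready={A,B,C,D,E} → run A
t=4: ready={A,B,C,D,E,H} → run A
t=5: ready={B,C,D,E,F,G,H} → run G
t=6: ready={B,C,D,E,F,G,H} → run G
t=7: ready={B,C,D,E,F,G,H} → run G
t=8: ready={B,C,D,E,F,G,H} → run G
t=9: ready={B,C,D,E,F,G,H} → run G
t=10: ready={B,C,D,E,F,G,H} → run G
t=11: ready={B,C,D,E,F,G,H} → run G
t=12: ready={B,C,D,E,F,H} → run F
t=13: ready={B,C,D,E,F,H} → run F
t=14: ready={B,C,D,E,F,H} → run F
t=15: ready={B,C,D,E,H} → run C
t=16: ready={B,C,D,E,H} → run C
t=17: ready={B,C,D,E,H} → run C
t=18: ready={B,C,D,E,H} → run C
t=19: ready={B,C,D,E,H} → run C
t=20: ready={B,C,D,E,H} → run C
t=21: ready={B,C,D,E,H} → run C
t=22: ready={B,C,D,E,H} → run C
t=23: ready={B,D,E,H} → run B
t=24: ready={B,D,E,H} → run B
t=25: ready={B,D,E,H} → run B
t=26: ready={B,D,E,H} → run B
t=27: ready={B,D,E,H} → run B
t=28: ready={B,D,E,H} → run B
t=29: ready={B,D,E,H} → run B
t=30: ready={D,E,H} → run H
t=31: ready={D,E,H} → run H
t=32: ready={D,E,H} → run H
t=33: ready={D,E,H} → run H
t=34: ready={D,E} → run D
t=35: ready={D,E} → run D
t=36: ready={D,E} → run D
t=37: ready={D,E} → run D
t=38: ready={D,E} → run D
t=39: ready={E} → run E
t=40: ready={E} → run E
t=41: ready={E} → run E
t=42: ready={E} → run E
t=43: ready={E} → run E
t=44: (idle)
t=45: (idle)
t=46: (idle)
t=47: (idle)
t=48: (idle)

running at tick 29 = B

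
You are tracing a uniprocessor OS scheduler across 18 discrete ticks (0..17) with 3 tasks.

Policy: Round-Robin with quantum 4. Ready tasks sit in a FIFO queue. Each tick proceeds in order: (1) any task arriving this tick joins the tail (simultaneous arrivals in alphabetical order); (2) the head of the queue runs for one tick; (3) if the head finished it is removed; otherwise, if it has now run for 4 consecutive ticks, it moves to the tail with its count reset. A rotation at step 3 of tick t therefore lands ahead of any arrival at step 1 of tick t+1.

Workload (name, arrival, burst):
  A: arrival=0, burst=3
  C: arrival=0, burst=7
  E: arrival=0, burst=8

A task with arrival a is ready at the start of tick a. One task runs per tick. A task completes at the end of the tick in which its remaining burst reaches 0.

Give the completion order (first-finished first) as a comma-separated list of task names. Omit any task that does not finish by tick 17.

completion order = A, C, E

t=0: queue=[A,C,E] q_used=0 → run A
t=1: queue=[A,C,E] q_used=1 → run A
t=2: queue=[A,C,E] q_used=2 → run A
t=3: queue=[C,E] q_used=0 → run C
t=4: queue=[C,E] q_used=1 → run C
t=5: queue=[C,E] q_used=2 → run C
t=6: queue=[C,E] q_used=3 → run C
t=7: queue=[E,C] q_used=0 → run E
t=8: queue=[E,C] q_used=1 → run E
t=9: queue=[E,C] q_used=2 → run E
t=10: queue=[E,C] q_used=3 → run E
t=11: queue=[C,E] q_used=0 → run C
t=12: queue=[C,E] q_used=1 → run C
t=13: queue=[C,E] q_used=2 → run C
t=14: queue=[E] q_used=0 → run E
t=15: queue=[E] q_used=1 → run E
t=16: queue=[E] q_used=2 → run E
t=17: queue=[E] q_used=3 → run E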